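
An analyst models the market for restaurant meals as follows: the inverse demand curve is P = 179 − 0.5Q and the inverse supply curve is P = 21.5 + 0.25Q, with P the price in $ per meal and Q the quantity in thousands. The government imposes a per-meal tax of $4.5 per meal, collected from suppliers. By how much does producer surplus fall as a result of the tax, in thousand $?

Rewrite in direct form: Qd = 358 − 2P and Qs = 4P − 86.
Before the tax: set 358 − 2P = 4P − 86 → P* = $74, Q* = 210.
With the tax collected from suppliers, supply shifts: Qs = 4(P − 4.5) − 86.
Solving gives Q = 204 with buyers paying $77 and suppliers receiving $72.5 (the $4.5 wedge).
ΔPS is the trapezoid between Q = 204 and Q = 210 of height $1.5: ½ · (210 + 204) · 1.5 = $310.5.

Producer surplus falls by $310.5 thousand.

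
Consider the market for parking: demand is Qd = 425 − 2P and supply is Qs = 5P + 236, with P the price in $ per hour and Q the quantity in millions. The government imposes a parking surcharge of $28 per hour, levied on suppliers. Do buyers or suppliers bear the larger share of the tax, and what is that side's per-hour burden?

Buyers bear the larger share: $20 per hour.

Without the tax, 425 − 2P = 5P + 236 gives 7P = 189, so P* = $27 and Q* = 371.
With the tax collected from suppliers, supply shifts: Qs = 5(P − 28) + 236.
Solving gives Q = 331 with buyers paying $47 and suppliers receiving $19 (the $28 wedge).
Per-hour burden: buyers $20, suppliers $8.
Buyers take the larger share because demand is less price-elastic here (demand slope 2 vs supply slope 5).
The less price-elastic side of the market bears the larger share of a per-unit tax.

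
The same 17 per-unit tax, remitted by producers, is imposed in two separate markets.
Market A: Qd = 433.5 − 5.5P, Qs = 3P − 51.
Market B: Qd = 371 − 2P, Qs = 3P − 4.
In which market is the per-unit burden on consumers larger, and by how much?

Market B, by 4.2.

Market A: pre-tax P* = 57, Q* = 120; post-tax Q = 87; per-unit burden on consumers = 6.
Market B: pre-tax P* = 75, Q* = 221; post-tax Q = 200.6; per-unit burden on consumers = 10.2.
Difference: 6 vs 10.2 → market B is larger by 4.2.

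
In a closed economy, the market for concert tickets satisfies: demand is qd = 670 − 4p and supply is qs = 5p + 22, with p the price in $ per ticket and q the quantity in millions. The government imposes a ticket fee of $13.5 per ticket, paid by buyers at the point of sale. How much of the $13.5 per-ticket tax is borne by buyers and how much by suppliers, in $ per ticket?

Buyers bear $7.5 per ticket; suppliers bear $6 per ticket.

Without the tax, 670 − 4p = 5p + 22 gives 9p = 648, so p* = $72 and q* = 382.
With the tax collected from buyers, demand (in seller-price terms) shifts: qd = 670 − 4(p + 13.5).
Solving gives q = 352 with buyers paying $79.5 and suppliers receiving $66 (the $13.5 wedge).
Burden on buyers: $7.5; on suppliers: $6. (They sum to $13.5.)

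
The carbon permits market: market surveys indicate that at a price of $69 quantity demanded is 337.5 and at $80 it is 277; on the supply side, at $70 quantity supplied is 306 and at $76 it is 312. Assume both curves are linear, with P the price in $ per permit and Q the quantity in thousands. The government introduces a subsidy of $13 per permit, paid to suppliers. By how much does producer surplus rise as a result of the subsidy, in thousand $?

Demand slope: (277 − 337.5)/(80 − 69) = -5.5, so Qd = 717 − 5.5P.
Supply slope: (312 − 306)/(76 − 70) = 1, so Qs = P + 236.
Without the subsidy, 717 − 5.5P = P + 236 gives 6.5P = 481, so P* = $74 and Q* = 310.
With a per-unit subsidy paid to suppliers, each receives P + 13 per unit sold, so supply becomes Qs = (P + 13) + 236.
New equilibrium: buyers pay $72, suppliers receive $85, Q = 321. (Wedge: Pb − Ps = −13.)
ΔPS is the trapezoid between Q = 321 and Q = 310 of height $11: ½ · (310 + 321) · 11 = $3470.5.

Producer surplus rises by $3470.5 thousand.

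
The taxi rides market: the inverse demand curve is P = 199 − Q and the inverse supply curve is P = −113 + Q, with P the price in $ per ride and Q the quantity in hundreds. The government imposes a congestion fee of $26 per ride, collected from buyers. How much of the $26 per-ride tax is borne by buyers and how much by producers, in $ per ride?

Inverting to Q(P) form: Qd = 199 − P; Qs = P + 113.
Before the tax: set 199 − P = P + 113 → P* = $43, Q* = 156.
With the tax collected from buyers, demand (in seller-price terms) shifts: Qd = 199 − (P + 26).
New equilibrium: buyers pay $56, producers receive $30, Q = 143. (Wedge: Pb − Ps = 26.)
Burden on buyers: $13; on producers: $13. (They sum to $26.)
The less price-elastic side of the market bears the larger share of a per-unit tax.

Buyers bear $13 per ride; producers bear $13 per ride.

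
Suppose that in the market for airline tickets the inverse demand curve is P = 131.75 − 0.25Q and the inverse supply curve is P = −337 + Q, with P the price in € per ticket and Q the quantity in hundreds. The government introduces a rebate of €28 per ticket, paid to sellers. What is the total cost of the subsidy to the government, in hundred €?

Rewrite in direct form: Qd = 527 − 4P and Qs = P + 337.
Before the subsidy: set 527 − 4P = P + 337 → P* = €38, Q* = 375.
With a per-unit subsidy paid to sellers, each receives P + 28 per unit sold, so supply becomes Qs = (P + 28) + 337.
New equilibrium: buyers pay €32.4, sellers receive €60.4, Q = 397.4. (Wedge: Pb − Ps = −28.)
Outlay = t · Q = 28 · 397.4 = €11127.2.

Government outlay = €11127.2 hundred.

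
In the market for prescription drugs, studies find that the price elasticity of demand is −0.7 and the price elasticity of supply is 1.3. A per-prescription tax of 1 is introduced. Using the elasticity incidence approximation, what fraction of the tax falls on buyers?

Buyers' share ≈ 0.65.

Incidence ratio: buyers' share ≈ εs / (εs + |εd|) = 1.3 / (1.3 + 0.7) = 0.65.
Supply is the more elastic side, so buyers bear the larger share.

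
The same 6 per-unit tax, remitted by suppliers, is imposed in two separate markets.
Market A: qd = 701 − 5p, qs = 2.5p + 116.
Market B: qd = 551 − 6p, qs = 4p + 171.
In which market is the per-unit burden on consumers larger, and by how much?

Market A: pre-tax p* = 78, q* = 311; post-tax q = 301; per-unit burden on consumers = 2.
Market B: pre-tax p* = 38, q* = 323; post-tax q = 308.6; per-unit burden on consumers = 2.4.
Difference: 2 vs 2.4 → market B is larger by 0.4.

Market B, by 0.4.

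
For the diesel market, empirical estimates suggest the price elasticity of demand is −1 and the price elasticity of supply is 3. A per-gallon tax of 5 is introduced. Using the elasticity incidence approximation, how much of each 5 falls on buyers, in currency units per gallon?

Incidence ratio: buyers' share ≈ εs / (εs + |εd|) = 3 / (3 + 1) = 0.75.
So buyers bear ≈ 0.75 × 5 = 3.75; suppliers bear 1.25.

Buyers bear ≈ 3.75 per gallon.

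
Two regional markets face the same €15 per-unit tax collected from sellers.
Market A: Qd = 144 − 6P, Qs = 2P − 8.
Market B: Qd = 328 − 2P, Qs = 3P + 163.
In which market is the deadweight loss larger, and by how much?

Market A, by €33.75.

Market A: pre-tax P* = €19, Q* = 30; post-tax Q = 7.5; deadweight loss = €168.75.
Market B: pre-tax P* = €33, Q* = 262; post-tax Q = 244; deadweight loss = €135.
Difference: €168.75 vs €135 → market A is larger by €33.75.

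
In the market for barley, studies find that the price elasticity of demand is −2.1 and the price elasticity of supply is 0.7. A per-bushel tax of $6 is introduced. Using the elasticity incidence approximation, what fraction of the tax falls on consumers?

Consumers' share ≈ 0.25.

Incidence ratio: consumers' share ≈ εs / (εs + |εd|) = 0.7 / (0.7 + 2.1) = 0.25.
Supply is the less elastic side, so consumers bear the smaller share.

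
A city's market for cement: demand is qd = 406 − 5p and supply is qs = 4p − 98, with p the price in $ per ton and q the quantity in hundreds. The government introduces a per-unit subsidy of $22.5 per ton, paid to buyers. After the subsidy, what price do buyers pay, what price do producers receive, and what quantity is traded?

Buyers pay $46; producers receive $68.5; quantity = 176.

Without the subsidy, 406 − 5p = 4p − 98 gives 9p = 504, so p* = $56 and q* = 126.
With a per-unit subsidy paid to buyers, each effectively pays p − 22.5, so demand becomes qd = 406 − 5(p − 22.5).
Solving gives q = 176 with buyers paying $46 and producers receiving $68.5 (the $22.5 wedge).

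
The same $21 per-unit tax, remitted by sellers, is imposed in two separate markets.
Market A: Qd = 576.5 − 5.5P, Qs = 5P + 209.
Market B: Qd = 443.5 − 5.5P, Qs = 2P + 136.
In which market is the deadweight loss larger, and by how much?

Market A, by $254.1.

Market A: pre-tax P* = $35, Q* = 384; post-tax Q = 329; deadweight loss = $577.5.
Market B: pre-tax P* = $41, Q* = 218; post-tax Q = 187.2; deadweight loss = $323.4.
Difference: $577.5 vs $323.4 → market A is larger by $254.1.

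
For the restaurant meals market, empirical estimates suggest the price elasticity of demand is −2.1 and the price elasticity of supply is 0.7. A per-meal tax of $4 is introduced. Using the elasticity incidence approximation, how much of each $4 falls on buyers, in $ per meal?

Buyers bear ≈ $1 per meal.

Incidence ratio: buyers' share ≈ εs / (εs + |εd|) = 0.7 / (0.7 + 2.1) = 0.25.
So buyers bear ≈ 0.25 × $4 = $1; producers bear $3.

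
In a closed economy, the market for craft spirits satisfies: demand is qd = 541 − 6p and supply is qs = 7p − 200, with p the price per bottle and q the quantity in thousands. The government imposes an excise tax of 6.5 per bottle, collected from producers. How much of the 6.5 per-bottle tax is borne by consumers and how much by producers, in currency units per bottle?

Before the tax: set 541 − 6p = 7p − 200 → p* = 57, q* = 199.
With the tax collected from producers, supply shifts: qs = 7(p − 6.5) − 200.
Solving gives q = 178 with consumers paying 60.5 and producers receiving 54 (the 6.5 wedge).
Burden on consumers: 3.5; on producers: 3. (They sum to 6.5.)

Consumers bear 3.5 per bottle; producers bear 3 per bottle.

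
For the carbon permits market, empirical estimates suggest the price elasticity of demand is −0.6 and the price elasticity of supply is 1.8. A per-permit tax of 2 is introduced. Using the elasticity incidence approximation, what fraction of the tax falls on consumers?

Consumers' share ≈ 0.75.

Incidence ratio: consumers' share ≈ εs / (εs + |εd|) = 1.8 / (1.8 + 0.6) = 0.75.
Supply is the more elastic side, so consumers bear the larger share.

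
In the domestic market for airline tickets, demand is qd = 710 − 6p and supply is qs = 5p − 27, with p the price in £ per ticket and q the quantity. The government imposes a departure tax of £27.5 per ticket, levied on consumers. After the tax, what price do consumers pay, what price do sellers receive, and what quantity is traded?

Without the tax, 710 − 6p = 5p − 27 gives 11p = 737, so p* = £67 and q* = 308.
With the tax collected from consumers, demand (in seller-price terms) shifts: qd = 710 − 6(p + 27.5).
New equilibrium: consumers pay £79.5, sellers receive £52, q = 233. (Wedge: pb − ps = 27.5.)
The less price-elastic side of the market bears the larger share of a per-unit tax.

Consumers pay £79.5; sellers receive £52; quantity = 233.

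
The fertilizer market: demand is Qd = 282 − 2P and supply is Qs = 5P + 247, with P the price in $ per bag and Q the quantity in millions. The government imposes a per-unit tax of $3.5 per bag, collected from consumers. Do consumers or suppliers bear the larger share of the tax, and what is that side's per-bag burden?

Consumers bear the larger share: $2.5 per bag.

Without the tax, 282 − 2P = 5P + 247 gives 7P = 35, so P* = $5 and Q* = 272.
With the tax collected from consumers, demand (in seller-price terms) shifts: Qd = 282 − 2(P + 3.5).
Solving gives Q = 267 with consumers paying $7.5 and suppliers receiving $4 (the $3.5 wedge).
Per-bag burden: consumers $2.5, suppliers $1.
Consumers take the larger share because demand is less price-elastic here (demand slope 2 vs supply slope 5).
The less price-elastic side of the market bears the larger share of a per-unit tax.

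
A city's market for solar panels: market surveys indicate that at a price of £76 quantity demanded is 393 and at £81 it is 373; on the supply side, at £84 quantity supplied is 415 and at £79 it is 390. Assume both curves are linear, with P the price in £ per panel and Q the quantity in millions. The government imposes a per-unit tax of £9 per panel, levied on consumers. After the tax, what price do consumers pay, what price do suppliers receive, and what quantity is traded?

Consumers pay £83; suppliers receive £74; quantity = 365.

Demand slope: (373 − 393)/(81 − 76) = -4, so Qd = 697 − 4P.
Supply slope: (390 − 415)/(79 − 84) = 5, so Qs = 5P − 5.
Before the tax: set 697 − 4P = 5P − 5 → P* = £78, Q* = 385.
With the tax collected from consumers, demand (in seller-price terms) shifts: Qd = 697 − 4(P + 9).
New equilibrium: consumers pay £83, suppliers receive £74, Q = 365. (Wedge: Pb − Ps = 9.)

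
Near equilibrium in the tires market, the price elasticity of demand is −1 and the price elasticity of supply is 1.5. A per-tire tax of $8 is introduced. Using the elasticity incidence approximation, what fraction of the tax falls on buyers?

Buyers' share ≈ 0.6.

Incidence ratio: buyers' share ≈ εs / (εs + |εd|) = 1.5 / (1.5 + 1) = 0.6.
Supply is the more elastic side, so buyers bear the larger share.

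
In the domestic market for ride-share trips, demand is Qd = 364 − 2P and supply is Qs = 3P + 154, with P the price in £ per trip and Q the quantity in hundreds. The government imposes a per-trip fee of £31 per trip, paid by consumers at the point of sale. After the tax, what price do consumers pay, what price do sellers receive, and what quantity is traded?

Consumers pay £60.6; sellers receive £29.6; quantity = 242.8.

Before the tax: set 364 − 2P = 3P + 154 → P* = £42, Q* = 280.
With the tax collected from consumers, demand (in seller-price terms) shifts: Qd = 364 − 2(P + 31).
Solving gives Q = 242.8 with consumers paying £60.6 and sellers receiving £29.6 (the £31 wedge).
The less price-elastic side of the market bears the larger share of a per-unit tax.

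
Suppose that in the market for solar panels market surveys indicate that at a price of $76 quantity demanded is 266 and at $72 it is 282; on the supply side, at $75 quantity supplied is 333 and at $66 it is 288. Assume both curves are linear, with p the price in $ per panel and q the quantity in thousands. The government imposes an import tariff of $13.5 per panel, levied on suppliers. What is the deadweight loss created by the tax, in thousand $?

Deadweight loss = $202.5 thousand.

Demand slope: (282 − 266)/(72 − 76) = -4, so qd = 570 − 4p.
Supply slope: (288 − 333)/(66 − 75) = 5, so qs = 5p − 42.
Without the tax, 570 − 4p = 5p − 42 gives 9p = 612, so p* = $68 and q* = 298.
With the tax collected from suppliers, supply shifts: qs = 5(p − 13.5) − 42.
New equilibrium: buyers pay $75.5, suppliers receive $62, q = 268. (Wedge: pb − ps = 13.5.)
Quantity falls by |ΔQ| = |298 − 268| = 30.
DWL = ½ · t · |ΔQ| = ½ · 13.5 · 30 = $202.5.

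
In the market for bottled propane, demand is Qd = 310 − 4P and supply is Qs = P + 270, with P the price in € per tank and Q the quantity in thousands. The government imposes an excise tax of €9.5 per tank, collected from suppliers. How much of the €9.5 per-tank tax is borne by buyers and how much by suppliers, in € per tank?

Without the tax, 310 − 4P = P + 270 gives 5P = 40, so P* = €8 and Q* = 278.
With the tax collected from suppliers, supply shifts: Qs = (P − 9.5) + 270.
Solving gives Q = 270.4 with buyers paying €9.9 and suppliers receiving €0.4 (the €9.5 wedge).
Burden on buyers: €1.9; on suppliers: €7.6. (They sum to €9.5.)
The less price-elastic side of the market bears the larger share of a per-unit tax.

Buyers bear €1.9 per tank; suppliers bear €7.6 per tank.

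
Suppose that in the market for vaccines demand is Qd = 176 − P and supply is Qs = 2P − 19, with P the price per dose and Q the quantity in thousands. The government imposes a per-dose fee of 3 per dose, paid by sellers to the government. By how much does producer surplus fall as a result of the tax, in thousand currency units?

Producer surplus falls by 110 thousand.

Before the tax: set 176 − P = 2P − 19 → P* = 65, Q* = 111.
With the tax collected from sellers, supply shifts: Qs = 2(P − 3) − 19.
New equilibrium: buyers pay 67, sellers receive 64, Q = 109. (Wedge: Pb − Ps = 3.)
ΔPS is the trapezoid between Q = 109 and Q = 111 of height 1: ½ · (111 + 109) · 1 = 110.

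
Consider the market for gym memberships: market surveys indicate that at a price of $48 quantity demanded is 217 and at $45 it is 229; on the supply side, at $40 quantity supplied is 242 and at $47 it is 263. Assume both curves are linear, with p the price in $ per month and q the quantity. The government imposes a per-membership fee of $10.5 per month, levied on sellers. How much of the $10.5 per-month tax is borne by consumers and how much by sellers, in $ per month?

Consumers bear $4.5 per month; sellers bear $6 per month.

Demand slope: (229 − 217)/(45 − 48) = -4, so qd = 409 − 4p.
Supply slope: (263 − 242)/(47 − 40) = 3, so qs = 3p + 122.
Without the tax, 409 − 4p = 3p + 122 gives 7p = 287, so p* = $41 and q* = 245.
With the tax collected from sellers, supply shifts: qs = 3(p − 10.5) + 122.
New equilibrium: consumers pay $45.5, sellers receive $35, q = 227. (Wedge: pb − ps = 10.5.)
Burden on consumers: $4.5; on sellers: $6. (They sum to $10.5.)
The less price-elastic side of the market bears the larger share of a per-unit tax.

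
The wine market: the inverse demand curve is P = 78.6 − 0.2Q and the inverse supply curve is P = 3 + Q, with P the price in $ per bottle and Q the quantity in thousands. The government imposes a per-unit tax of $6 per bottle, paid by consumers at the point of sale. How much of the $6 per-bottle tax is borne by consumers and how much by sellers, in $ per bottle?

Rewrite in direct form: Qd = 393 − 5P and Qs = P − 3.
Without the tax, 393 − 5P = P − 3 gives 6P = 396, so P* = $66 and Q* = 63.
With the tax collected from consumers, demand (in seller-price terms) shifts: Qd = 393 − 5(P + 6).
Solving gives Q = 58 with consumers paying $67 and sellers receiving $61 (the $6 wedge).
Burden on consumers: $1; on sellers: $5. (They sum to $6.)
The less price-elastic side of the market bears the larger share of a per-unit tax.

Consumers bear $1 per bottle; sellers bear $5 per bottle.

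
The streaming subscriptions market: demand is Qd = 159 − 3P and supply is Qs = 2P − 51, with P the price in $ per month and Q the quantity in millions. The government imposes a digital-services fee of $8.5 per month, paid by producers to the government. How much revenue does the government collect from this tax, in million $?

Without the tax, 159 − 3P = 2P − 51 gives 5P = 210, so P* = $42 and Q* = 33.
With the tax collected from producers, supply shifts: Qs = 2(P − 8.5) − 51.
Solving gives Q = 22.8 with buyers paying $45.4 and producers receiving $36.9 (the $8.5 wedge).
Revenue = t · Q = 8.5 · 22.8 = $193.8.

Tax revenue = $193.8 million.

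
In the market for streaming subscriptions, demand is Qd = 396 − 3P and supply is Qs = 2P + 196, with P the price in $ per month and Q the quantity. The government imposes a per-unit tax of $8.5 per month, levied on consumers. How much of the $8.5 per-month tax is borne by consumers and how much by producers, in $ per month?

Consumers bear $3.4 per month; producers bear $5.1 per month.

Without the tax, 396 − 3P = 2P + 196 gives 5P = 200, so P* = $40 and Q* = 276.
With the tax collected from consumers, demand (in seller-price terms) shifts: Qd = 396 − 3(P + 8.5).
Solving gives Q = 265.8 with consumers paying $43.4 and producers receiving $34.9 (the $8.5 wedge).
Burden on consumers: $3.4; on producers: $5.1. (They sum to $8.5.)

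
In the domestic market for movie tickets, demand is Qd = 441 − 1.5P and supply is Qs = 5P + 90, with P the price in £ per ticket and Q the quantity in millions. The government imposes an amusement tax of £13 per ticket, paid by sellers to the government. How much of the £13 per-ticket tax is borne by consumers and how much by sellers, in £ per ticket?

Consumers bear £10 per ticket; sellers bear £3 per ticket.

Without the tax, 441 − 1.5P = 5P + 90 gives 6.5P = 351, so P* = £54 and Q* = 360.
With the tax collected from sellers, supply shifts: Qs = 5(P − 13) + 90.
Solving gives Q = 345 with consumers paying £64 and sellers receiving £51 (the £13 wedge).
Burden on consumers: £10; on sellers: £3. (They sum to £13.)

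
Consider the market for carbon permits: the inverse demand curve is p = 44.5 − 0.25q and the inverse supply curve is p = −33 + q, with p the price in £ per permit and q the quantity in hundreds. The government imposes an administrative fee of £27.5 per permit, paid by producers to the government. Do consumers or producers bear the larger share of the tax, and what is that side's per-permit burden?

Inverting to q(p) form: qd = 178 − 4p; qs = p + 33.
Before the tax: set 178 − 4p = p + 33 → p* = £29, q* = 62.
With the tax collected from producers, supply shifts: qs = (p − 27.5) + 33.
Solving gives q = 40 with consumers paying £34.5 and producers receiving £7 (the £27.5 wedge).
Per-permit burden: consumers £5.5, producers £22.
Producers take the larger share because supply is less price-elastic here (demand slope 4 vs supply slope 1).
The less price-elastic side of the market bears the larger share of a per-unit tax.

Producers bear the larger share: £22 per permit.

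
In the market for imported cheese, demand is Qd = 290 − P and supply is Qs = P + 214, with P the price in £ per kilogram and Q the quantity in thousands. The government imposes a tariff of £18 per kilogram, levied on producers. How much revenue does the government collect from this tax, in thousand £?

Without the tax, 290 − P = P + 214 gives 2P = 76, so P* = £38 and Q* = 252.
With the tax collected from producers, supply shifts: Qs = (P − 18) + 214.
New equilibrium: buyers pay £47, producers receive £29, Q = 243. (Wedge: Pb − Ps = 18.)
Revenue = t · Q = 18 · 243 = £4374.

Tax revenue = £4374 thousand.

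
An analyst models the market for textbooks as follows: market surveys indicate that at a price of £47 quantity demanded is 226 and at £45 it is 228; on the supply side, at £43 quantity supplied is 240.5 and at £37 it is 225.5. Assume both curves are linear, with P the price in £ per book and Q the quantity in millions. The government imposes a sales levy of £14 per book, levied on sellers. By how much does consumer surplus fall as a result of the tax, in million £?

Consumer surplus falls by £2280 million.

Demand slope: (228 − 226)/(45 − 47) = -1, so Qd = 273 − P.
Supply slope: (225.5 − 240.5)/(37 − 43) = 2.5, so Qs = 2.5P + 133.
Without the tax, 273 − P = 2.5P + 133 gives 3.5P = 140, so P* = £40 and Q* = 233.
With the tax collected from sellers, supply shifts: Qs = 2.5(P − 14) + 133.
New equilibrium: buyers pay £50, sellers receive £36, Q = 223. (Wedge: Pb − Ps = 14.)
ΔCS is the trapezoid between Q = 223 and Q = 233 of height £10: ½ · (233 + 223) · 10 = £2280.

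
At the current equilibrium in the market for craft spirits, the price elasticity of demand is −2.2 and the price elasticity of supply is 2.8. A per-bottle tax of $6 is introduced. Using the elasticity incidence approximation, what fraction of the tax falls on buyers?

Incidence ratio: buyers' share ≈ εs / (εs + |εd|) = 2.8 / (2.8 + 2.2) = 0.56.
Supply is the more elastic side, so buyers bear the larger share.

Buyers' share ≈ 0.56.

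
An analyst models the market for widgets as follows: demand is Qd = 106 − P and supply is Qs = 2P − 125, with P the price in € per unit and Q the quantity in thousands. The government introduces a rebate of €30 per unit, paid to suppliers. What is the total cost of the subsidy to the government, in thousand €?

Before the subsidy: set 106 − P = 2P − 125 → P* = €77, Q* = 29.
With a per-unit subsidy paid to suppliers, each receives P + 30 per unit sold, so supply becomes Qs = 2(P + 30) − 125.
New equilibrium: consumers pay €57, suppliers receive €87, Q = 49. (Wedge: Pb − Ps = −30.)
Outlay = t · Q = 30 · 49 = €1470.

Government outlay = €1470 thousand.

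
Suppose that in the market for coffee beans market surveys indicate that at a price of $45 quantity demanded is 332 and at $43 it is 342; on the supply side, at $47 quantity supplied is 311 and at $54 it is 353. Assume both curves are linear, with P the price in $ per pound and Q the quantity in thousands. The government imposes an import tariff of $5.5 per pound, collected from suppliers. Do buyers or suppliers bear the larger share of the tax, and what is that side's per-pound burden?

Buyers bear the larger share: $3 per pound.

Demand slope: (342 − 332)/(43 − 45) = -5, so Qd = 557 − 5P.
Supply slope: (353 − 311)/(54 − 47) = 6, so Qs = 6P + 29.
Without the tax, 557 − 5P = 6P + 29 gives 11P = 528, so P* = $48 and Q* = 317.
With the tax collected from suppliers, supply shifts: Qs = 6(P − 5.5) + 29.
New equilibrium: buyers pay $51, suppliers receive $45.5, Q = 302. (Wedge: Pb − Ps = 5.5.)
Per-pound burden: buyers $3, suppliers $2.5.
Buyers take the larger share because demand is less price-elastic here (demand slope 5 vs supply slope 6).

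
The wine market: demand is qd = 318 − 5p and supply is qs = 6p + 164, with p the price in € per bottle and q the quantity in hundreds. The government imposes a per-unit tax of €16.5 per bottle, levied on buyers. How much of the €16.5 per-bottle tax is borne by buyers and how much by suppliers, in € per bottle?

Buyers bear €9 per bottle; suppliers bear €7.5 per bottle.

Without the tax, 318 − 5p = 6p + 164 gives 11p = 154, so p* = €14 and q* = 248.
With the tax collected from buyers, demand (in seller-price terms) shifts: qd = 318 − 5(p + 16.5).
New equilibrium: buyers pay €23, suppliers receive €6.5, q = 203. (Wedge: pb − ps = 16.5.)
Burden on buyers: €9; on suppliers: €7.5. (They sum to €16.5.)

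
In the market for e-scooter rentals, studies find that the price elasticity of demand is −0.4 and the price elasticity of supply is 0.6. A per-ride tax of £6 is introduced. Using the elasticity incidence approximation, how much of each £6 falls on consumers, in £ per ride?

Incidence ratio: consumers' share ≈ εs / (εs + |εd|) = 0.6 / (0.6 + 0.4) = 0.6.
So consumers bear ≈ 0.6 × £6 = £3.6; suppliers bear £2.4.

Consumers bear ≈ £3.6 per ride.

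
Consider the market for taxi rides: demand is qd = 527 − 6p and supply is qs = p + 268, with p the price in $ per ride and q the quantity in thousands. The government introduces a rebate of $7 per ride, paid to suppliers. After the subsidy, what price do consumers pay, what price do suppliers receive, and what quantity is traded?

Consumers pay $36; suppliers receive $43; quantity = 311.

Before the subsidy: set 527 − 6p = p + 268 → p* = $37, q* = 305.
With a per-unit subsidy paid to suppliers, each receives p + 7 per unit sold, so supply becomes qs = (p + 7) + 268.
New equilibrium: consumers pay $36, suppliers receive $43, q = 311. (Wedge: pb − ps = −7.)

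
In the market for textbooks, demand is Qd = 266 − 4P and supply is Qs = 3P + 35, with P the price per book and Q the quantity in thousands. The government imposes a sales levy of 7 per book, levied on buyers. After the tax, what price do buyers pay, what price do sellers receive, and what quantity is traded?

Before the tax: set 266 − 4P = 3P + 35 → P* = 33, Q* = 134.
With the tax collected from buyers, demand (in seller-price terms) shifts: Qd = 266 − 4(P + 7).
Solving gives Q = 122 with buyers paying 36 and sellers receiving 29 (the 7 wedge).
The less price-elastic side of the market bears the larger share of a per-unit tax.

Buyers pay 36; sellers receive 29; quantity = 122.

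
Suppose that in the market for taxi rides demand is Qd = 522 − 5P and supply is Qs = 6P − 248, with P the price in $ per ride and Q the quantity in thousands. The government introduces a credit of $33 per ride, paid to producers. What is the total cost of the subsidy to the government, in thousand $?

Before the subsidy: set 522 − 5P = 6P − 248 → P* = $70, Q* = 172.
With a per-unit subsidy paid to producers, each receives P + 33 per unit sold, so supply becomes Qs = 6(P + 33) − 248.
Solving gives Q = 262 with consumers paying $52 and producers receiving $85 (the $33 wedge).
Outlay = t · Q = 33 · 262 = $8646.

Government outlay = $8646 thousand.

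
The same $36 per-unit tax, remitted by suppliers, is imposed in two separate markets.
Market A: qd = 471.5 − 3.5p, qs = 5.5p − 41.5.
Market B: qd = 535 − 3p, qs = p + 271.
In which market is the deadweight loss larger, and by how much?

Market A, by $900.

Market A: pre-tax p* = $57, q* = 272; post-tax q = 195; deadweight loss = $1386.
Market B: pre-tax p* = $66, q* = 337; post-tax q = 310; deadweight loss = $486.
Difference: $1386 vs $486 → market A is larger by $900.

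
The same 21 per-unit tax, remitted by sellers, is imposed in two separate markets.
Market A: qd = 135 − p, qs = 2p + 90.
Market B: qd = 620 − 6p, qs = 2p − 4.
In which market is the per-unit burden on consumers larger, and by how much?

Market A, by 8.75.

Market A: pre-tax p* = 15, q* = 120; post-tax q = 106; per-unit burden on consumers = 14.
Market B: pre-tax p* = 78, q* = 152; post-tax q = 120.5; per-unit burden on consumers = 5.25.
Difference: 14 vs 5.25 → market A is larger by 8.75.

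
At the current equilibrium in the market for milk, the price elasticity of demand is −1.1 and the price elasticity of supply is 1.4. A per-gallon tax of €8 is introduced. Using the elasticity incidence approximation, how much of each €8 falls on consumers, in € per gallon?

Incidence ratio: consumers' share ≈ εs / (εs + |εd|) = 1.4 / (1.4 + 1.1) = 0.56.
So consumers bear ≈ 0.56 × €8 = €4.48; sellers bear €3.52.

Consumers bear ≈ €4.48 per gallon.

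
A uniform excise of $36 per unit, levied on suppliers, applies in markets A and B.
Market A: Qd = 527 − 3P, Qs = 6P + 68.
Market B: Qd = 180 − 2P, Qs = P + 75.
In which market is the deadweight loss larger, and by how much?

Market A: pre-tax P* = $51, Q* = 374; post-tax Q = 302; deadweight loss = $1296.
Market B: pre-tax P* = $35, Q* = 110; post-tax Q = 86; deadweight loss = $432.
Difference: $1296 vs $432 → market A is larger by $864.

Market A, by $864.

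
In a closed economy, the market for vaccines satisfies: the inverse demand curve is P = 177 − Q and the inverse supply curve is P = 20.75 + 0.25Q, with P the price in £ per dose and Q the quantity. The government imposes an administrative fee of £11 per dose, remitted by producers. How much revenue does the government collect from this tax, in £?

Tax revenue = £1278.2.

Inverting to Q(P) form: Qd = 177 − P; Qs = 4P − 83.
Without the tax, 177 − P = 4P − 83 gives 5P = 260, so P* = £52 and Q* = 125.
With the tax collected from producers, supply shifts: Qs = 4(P − 11) − 83.
New equilibrium: consumers pay £60.8, producers receive £49.8, Q = 116.2. (Wedge: Pb − Ps = 11.)
Revenue = t · Q = 11 · 116.2 = £1278.2.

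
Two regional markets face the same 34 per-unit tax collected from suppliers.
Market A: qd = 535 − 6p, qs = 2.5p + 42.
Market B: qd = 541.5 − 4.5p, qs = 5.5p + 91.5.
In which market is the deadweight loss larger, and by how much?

Market B, by 410.55.

Market A: pre-tax p* = 58, q* = 187; post-tax q = 127; deadweight loss = 1020.
Market B: pre-tax p* = 45, q* = 339; post-tax q = 254.85; deadweight loss = 1430.55.
Difference: 1020 vs 1430.55 → market B is larger by 410.55.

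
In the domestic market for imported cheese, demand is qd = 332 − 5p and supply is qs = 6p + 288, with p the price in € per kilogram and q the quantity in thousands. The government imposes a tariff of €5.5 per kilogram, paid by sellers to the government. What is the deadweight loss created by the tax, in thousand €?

Deadweight loss = €41.25 thousand.

Without the tax, 332 − 5p = 6p + 288 gives 11p = 44, so p* = €4 and q* = 312.
With the tax collected from sellers, supply shifts: qs = 6(p − 5.5) + 288.
Solving gives q = 297 with buyers paying €7 and sellers receiving €1.5 (the €5.5 wedge).
Quantity falls by |ΔQ| = |312 − 297| = 15.
DWL = ½ · t · |ΔQ| = ½ · 5.5 · 15 = €41.25.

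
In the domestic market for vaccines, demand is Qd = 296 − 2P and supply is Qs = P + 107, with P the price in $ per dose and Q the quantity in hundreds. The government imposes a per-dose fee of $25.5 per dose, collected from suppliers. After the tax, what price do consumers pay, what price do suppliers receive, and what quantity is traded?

Consumers pay $71.5; suppliers receive $46; quantity = 153.

Without the tax, 296 − 2P = P + 107 gives 3P = 189, so P* = $63 and Q* = 170.
With the tax collected from suppliers, supply shifts: Qs = (P − 25.5) + 107.
New equilibrium: consumers pay $71.5, suppliers receive $46, Q = 153. (Wedge: Pb − Ps = 25.5.)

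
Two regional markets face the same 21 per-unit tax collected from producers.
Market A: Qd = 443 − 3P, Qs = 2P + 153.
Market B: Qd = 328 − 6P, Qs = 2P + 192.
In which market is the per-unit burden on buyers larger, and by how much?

Market A: pre-tax P* = 58, Q* = 269; post-tax Q = 243.8; per-unit burden on buyers = 8.4.
Market B: pre-tax P* = 17, Q* = 226; post-tax Q = 194.5; per-unit burden on buyers = 5.25.
Difference: 8.4 vs 5.25 → market A is larger by 3.15.

Market A, by 3.15.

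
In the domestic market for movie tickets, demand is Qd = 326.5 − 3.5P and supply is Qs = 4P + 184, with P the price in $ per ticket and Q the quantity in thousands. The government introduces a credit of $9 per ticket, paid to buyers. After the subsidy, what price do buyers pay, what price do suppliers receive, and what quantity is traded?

Buyers pay $14.2; suppliers receive $23.2; quantity = 276.8.

Without the subsidy, 326.5 − 3.5P = 4P + 184 gives 7.5P = 142.5, so P* = $19 and Q* = 260.
With a per-unit subsidy paid to buyers, each effectively pays P − 9, so demand becomes Qd = 326.5 − 3.5(P − 9).
New equilibrium: buyers pay $14.2, suppliers receive $23.2, Q = 276.8. (Wedge: Pb − Ps = −9.)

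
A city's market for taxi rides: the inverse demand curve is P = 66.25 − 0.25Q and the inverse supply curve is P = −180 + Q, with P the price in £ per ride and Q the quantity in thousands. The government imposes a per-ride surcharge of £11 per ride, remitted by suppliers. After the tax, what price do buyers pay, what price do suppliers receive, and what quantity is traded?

Buyers pay £19.2; suppliers receive £8.2; quantity = 188.2.

Inverting to Q(P) form: Qd = 265 − 4P; Qs = P + 180.
Without the tax, 265 − 4P = P + 180 gives 5P = 85, so P* = £17 and Q* = 197.
With the tax collected from suppliers, supply shifts: Qs = (P − 11) + 180.
Solving gives Q = 188.2 with buyers paying £19.2 and suppliers receiving £8.2 (the £11 wedge).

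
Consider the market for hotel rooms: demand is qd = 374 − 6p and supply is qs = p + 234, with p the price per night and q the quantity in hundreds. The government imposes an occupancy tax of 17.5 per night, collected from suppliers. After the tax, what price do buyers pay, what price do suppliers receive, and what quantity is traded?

Buyers pay 22.5; suppliers receive 5; quantity = 239.

Before the tax: set 374 − 6p = p + 234 → p* = 20, q* = 254.
With the tax collected from suppliers, supply shifts: qs = (p − 17.5) + 234.
New equilibrium: buyers pay 22.5, suppliers receive 5, q = 239. (Wedge: pb − ps = 17.5.)
The less price-elastic side of the market bears the larger share of a per-unit tax.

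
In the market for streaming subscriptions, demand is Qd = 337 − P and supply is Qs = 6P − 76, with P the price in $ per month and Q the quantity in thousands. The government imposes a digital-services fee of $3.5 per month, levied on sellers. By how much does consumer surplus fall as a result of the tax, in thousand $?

Without the tax, 337 − P = 6P − 76 gives 7P = 413, so P* = $59 and Q* = 278.
With the tax collected from sellers, supply shifts: Qs = 6(P − 3.5) − 76.
Solving gives Q = 275 with consumers paying $62 and sellers receiving $58.5 (the $3.5 wedge).
ΔCS is the trapezoid between Q = 275 and Q = 278 of height $3: ½ · (278 + 275) · 3 = $829.5.

Consumer surplus falls by $829.5 thousand.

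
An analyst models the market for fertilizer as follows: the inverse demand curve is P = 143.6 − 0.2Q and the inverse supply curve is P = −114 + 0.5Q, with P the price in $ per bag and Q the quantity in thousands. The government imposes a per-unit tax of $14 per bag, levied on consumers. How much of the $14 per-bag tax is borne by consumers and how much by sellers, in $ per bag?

Inverting to Q(P) form: Qd = 718 − 5P; Qs = 2P + 228.
Before the tax: set 718 − 5P = 2P + 228 → P* = $70, Q* = 368.
With the tax collected from consumers, demand (in seller-price terms) shifts: Qd = 718 − 5(P + 14).
New equilibrium: consumers pay $74, sellers receive $60, Q = 348. (Wedge: Pb − Ps = 14.)
Burden on consumers: $4; on sellers: $10. (They sum to $14.)
The less price-elastic side of the market bears the larger share of a per-unit tax.

Consumers bear $4 per bag; sellers bear $10 per bag.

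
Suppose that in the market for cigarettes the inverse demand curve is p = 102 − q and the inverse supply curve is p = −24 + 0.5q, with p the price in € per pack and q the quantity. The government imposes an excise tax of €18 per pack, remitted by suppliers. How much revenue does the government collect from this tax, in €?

Tax revenue = €1296.

Inverting to q(p) form: qd = 102 − p; qs = 2p + 48.
Without the tax, 102 − p = 2p + 48 gives 3p = 54, so p* = €18 and q* = 84.
With the tax collected from suppliers, supply shifts: qs = 2(p − 18) + 48.
New equilibrium: consumers pay €30, suppliers receive €12, q = 72. (Wedge: pb − ps = 18.)
Revenue = t · Q = 18 · 72 = €1296.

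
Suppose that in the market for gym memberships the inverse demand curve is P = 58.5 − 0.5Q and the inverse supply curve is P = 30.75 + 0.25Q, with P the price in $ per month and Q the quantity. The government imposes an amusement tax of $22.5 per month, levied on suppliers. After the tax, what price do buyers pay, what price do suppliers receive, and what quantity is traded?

Buyers pay $55; suppliers receive $32.5; quantity = 7.

Inverting to Q(P) form: Qd = 117 − 2P; Qs = 4P − 123.
Without the tax, 117 − 2P = 4P − 123 gives 6P = 240, so P* = $40 and Q* = 37.
With the tax collected from suppliers, supply shifts: Qs = 4(P − 22.5) − 123.
Solving gives Q = 7 with buyers paying $55 and suppliers receiving $32.5 (the $22.5 wedge).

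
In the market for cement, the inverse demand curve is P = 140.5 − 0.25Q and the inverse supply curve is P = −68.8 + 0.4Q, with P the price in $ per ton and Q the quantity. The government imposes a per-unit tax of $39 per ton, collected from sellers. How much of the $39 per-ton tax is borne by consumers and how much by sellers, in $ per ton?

Consumers bear $15 per ton; sellers bear $24 per ton.

Rewrite in direct form: Qd = 562 − 4P and Qs = 2.5P + 172.
Before the tax: set 562 − 4P = 2.5P + 172 → P* = $60, Q* = 322.
With the tax collected from sellers, supply shifts: Qs = 2.5(P − 39) + 172.
Solving gives Q = 262 with consumers paying $75 and sellers receiving $36 (the $39 wedge).
Burden on consumers: $15; on sellers: $24. (They sum to $39.)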